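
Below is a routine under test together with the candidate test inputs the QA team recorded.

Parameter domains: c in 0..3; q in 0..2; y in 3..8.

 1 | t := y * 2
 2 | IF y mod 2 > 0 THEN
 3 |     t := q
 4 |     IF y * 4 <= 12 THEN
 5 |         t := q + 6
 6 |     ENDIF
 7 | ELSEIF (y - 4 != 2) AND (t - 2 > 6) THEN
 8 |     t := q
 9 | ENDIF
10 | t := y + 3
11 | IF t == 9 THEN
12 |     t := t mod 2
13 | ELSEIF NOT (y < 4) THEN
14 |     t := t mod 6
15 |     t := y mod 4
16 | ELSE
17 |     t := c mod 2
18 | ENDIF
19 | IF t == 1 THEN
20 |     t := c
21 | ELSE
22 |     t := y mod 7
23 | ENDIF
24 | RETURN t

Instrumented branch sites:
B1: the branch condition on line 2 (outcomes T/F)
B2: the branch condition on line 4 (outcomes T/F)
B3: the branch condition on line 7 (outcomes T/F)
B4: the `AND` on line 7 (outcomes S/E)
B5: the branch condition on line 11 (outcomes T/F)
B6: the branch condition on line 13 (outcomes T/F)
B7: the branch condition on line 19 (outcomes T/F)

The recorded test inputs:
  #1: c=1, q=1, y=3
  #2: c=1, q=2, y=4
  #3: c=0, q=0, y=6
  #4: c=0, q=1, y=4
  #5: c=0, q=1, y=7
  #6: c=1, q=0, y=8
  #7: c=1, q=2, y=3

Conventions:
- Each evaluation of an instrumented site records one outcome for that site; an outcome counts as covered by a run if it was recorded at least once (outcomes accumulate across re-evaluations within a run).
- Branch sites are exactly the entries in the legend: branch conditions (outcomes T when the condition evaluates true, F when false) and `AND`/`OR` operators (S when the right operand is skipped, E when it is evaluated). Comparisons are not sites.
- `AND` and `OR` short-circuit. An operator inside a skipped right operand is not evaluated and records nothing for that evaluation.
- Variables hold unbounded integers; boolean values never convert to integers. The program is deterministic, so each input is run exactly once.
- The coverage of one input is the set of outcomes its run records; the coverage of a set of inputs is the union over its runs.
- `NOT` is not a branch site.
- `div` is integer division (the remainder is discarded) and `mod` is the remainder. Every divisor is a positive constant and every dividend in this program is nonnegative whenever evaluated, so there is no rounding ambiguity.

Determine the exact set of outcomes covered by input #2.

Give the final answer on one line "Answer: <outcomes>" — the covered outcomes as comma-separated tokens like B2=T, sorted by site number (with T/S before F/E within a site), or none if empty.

Running input #2 (c=1, q=2, y=4), event by event:
  B1->F, B4->E, B3->F, B5->F, B6->T, B7->F
collecting distinct outcomes: B1=F, B3=F, B4=E, B5=F, B6=T, B7=F

Answer: B1=F, B3=F, B4=E, B5=F, B6=T, B7=F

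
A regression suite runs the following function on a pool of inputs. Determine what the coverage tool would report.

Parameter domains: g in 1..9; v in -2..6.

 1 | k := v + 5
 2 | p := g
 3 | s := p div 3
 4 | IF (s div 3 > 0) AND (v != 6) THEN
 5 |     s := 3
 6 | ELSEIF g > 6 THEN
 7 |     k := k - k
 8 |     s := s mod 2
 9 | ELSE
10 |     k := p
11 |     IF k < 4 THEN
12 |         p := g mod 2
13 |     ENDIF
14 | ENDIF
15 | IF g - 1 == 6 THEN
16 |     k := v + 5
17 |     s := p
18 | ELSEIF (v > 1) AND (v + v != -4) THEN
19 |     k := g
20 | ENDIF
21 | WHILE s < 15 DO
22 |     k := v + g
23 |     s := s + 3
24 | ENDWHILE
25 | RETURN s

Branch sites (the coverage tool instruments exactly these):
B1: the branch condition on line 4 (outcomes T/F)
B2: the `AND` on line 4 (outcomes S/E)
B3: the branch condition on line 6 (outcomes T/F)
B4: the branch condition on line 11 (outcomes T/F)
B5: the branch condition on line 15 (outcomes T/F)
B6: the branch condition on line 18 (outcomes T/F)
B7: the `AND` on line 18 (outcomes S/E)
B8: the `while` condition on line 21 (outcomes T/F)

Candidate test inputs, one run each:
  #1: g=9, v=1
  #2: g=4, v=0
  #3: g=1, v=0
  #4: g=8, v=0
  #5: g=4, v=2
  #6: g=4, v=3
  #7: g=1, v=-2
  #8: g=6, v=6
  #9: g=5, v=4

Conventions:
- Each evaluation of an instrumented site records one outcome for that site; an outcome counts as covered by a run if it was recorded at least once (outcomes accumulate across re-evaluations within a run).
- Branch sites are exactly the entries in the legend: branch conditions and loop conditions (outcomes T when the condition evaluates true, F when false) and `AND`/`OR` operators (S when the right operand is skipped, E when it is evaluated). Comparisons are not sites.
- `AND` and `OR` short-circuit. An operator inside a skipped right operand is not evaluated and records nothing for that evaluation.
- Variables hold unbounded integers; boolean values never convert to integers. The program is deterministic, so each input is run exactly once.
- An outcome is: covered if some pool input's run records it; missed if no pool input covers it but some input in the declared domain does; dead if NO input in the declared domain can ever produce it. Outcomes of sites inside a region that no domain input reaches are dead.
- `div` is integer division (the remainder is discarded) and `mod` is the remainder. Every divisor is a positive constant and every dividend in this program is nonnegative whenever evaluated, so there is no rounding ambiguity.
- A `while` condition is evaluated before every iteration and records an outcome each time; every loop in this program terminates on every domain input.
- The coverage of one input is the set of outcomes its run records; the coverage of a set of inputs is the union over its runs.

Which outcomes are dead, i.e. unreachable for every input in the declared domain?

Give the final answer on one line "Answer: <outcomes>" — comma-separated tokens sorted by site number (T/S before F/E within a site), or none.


checking every outcome against all 81 domain inputs:
  reachable outcomes have witnesses, e.g. B1=T (e.g. g=9, v=-2), B1=F (e.g. g=1, v=-2), B2=S (e.g. g=1, v=-2), B2=E (e.g. g=9, v=-2)
Answer: none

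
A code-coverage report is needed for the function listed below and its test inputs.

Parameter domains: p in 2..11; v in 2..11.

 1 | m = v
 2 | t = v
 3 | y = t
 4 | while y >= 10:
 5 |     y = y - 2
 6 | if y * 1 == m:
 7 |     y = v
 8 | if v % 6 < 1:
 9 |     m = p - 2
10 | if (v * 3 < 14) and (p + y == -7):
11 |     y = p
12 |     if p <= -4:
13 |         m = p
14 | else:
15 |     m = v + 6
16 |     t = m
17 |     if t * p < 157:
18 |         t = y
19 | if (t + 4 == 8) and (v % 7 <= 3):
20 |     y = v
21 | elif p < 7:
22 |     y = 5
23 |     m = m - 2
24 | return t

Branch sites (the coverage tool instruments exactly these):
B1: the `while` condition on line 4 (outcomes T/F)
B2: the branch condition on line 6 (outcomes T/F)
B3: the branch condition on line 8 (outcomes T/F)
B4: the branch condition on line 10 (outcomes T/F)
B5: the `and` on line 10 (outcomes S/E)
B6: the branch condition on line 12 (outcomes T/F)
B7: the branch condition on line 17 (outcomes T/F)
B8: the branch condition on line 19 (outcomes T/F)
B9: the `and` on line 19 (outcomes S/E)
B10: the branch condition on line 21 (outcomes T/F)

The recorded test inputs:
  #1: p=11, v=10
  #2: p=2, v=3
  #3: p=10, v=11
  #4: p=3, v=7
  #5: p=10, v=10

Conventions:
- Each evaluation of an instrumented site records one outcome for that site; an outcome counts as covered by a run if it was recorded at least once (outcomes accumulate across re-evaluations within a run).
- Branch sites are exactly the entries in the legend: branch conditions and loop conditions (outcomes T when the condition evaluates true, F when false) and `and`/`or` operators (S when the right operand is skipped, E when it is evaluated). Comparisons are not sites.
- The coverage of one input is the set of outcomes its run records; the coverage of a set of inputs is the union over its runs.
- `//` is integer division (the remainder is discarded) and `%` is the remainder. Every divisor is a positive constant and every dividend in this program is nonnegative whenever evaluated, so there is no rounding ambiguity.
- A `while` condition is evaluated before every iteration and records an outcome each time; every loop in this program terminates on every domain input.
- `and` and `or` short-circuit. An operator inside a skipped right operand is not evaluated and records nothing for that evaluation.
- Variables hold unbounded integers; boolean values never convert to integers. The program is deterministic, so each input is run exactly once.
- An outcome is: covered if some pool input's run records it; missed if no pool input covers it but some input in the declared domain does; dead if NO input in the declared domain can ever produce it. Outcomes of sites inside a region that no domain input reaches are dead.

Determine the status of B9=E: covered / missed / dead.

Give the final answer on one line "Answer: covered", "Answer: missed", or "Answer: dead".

no pool input records B9=E
but domain input (p=2, v=4) does record it -> reachable, so missed

Answer: missed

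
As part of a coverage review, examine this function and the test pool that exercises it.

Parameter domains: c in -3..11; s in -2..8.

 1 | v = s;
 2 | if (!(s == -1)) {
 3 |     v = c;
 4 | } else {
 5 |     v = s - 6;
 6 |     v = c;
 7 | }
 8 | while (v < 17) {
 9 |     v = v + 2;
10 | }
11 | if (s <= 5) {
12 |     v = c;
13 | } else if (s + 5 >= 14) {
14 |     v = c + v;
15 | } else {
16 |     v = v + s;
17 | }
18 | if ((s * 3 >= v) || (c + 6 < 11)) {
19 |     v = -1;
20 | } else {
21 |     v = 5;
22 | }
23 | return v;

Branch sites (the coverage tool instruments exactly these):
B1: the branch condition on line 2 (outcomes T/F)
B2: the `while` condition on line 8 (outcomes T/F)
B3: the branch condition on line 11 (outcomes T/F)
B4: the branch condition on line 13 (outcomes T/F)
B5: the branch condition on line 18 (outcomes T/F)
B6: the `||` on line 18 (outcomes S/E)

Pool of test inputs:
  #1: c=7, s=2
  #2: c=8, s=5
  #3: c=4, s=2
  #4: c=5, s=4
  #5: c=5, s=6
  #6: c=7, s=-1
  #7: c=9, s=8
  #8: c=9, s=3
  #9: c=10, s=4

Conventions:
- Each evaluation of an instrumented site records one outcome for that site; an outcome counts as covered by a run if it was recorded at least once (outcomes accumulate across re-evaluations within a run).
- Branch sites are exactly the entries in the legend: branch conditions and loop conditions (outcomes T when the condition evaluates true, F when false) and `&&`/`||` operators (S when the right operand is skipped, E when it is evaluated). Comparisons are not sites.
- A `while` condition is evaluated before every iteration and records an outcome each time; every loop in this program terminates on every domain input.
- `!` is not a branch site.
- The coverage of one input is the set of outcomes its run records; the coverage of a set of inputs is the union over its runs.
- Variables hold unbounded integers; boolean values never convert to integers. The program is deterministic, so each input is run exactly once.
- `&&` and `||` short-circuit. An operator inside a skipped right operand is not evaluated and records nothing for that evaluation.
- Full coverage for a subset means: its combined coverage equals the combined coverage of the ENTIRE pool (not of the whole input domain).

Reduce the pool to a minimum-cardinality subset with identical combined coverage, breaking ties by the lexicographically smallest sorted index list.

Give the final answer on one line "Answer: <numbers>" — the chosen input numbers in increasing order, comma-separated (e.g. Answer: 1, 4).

#1 (c=7, s=2) -> B1->T, B2->T, B2->T, B2->T, B2->T, B2->T, B2->F, B3->T, B6->E, B5->F; covered: B1=T, B2=T, B2=F, B3=T, B5=F, B6=E
#2 (c=8, s=5) -> B1->T, B2->T, B2->T, B2->T, B2->T, B2->T, B2->F, B3->T, B6->S, B5->T; covered: B1=T, B2=T, B2=F, B3=T, B5=T, B6=S
#3 (c=4, s=2) -> B1->T, B2->T, B2->T, B2->T, B2->T, B2->T, B2->T, B2->T, B2->F, B3->T, B6->S, B5->T; covered: B1=T, B2=T, B2=F, B3=T, B5=T, B6=S
#4 (c=5, s=4) -> B1->T, B2->T, B2->T, B2->T, B2->T, B2->T, B2->T, B2->F, B3->T, B6->S, B5->T; covered: B1=T, B2=T, B2=F, B3=T, B5=T, B6=S
#5 (c=5, s=6) -> B1->T, B2->T, B2->T, B2->T, B2->T, B2->T, B2->T, B2->F, B3->F, B4->F, B6->E, B5->F; covered: B1=T, B2=T, B2=F, B3=F, B4=F, B5=F, B6=E
#6 (c=7, s=-1) -> B1->F, B2->T, B2->T, B2->T, B2->T, B2->T, B2->F, B3->T, B6->E, B5->F; covered: B1=F, B2=T, B2=F, B3=T, B5=F, B6=E
#7 (c=9, s=8) -> B1->T, B2->T, B2->T, B2->T, B2->T, B2->F, B3->F, B4->F, B6->E, B5->F; covered: B1=T, B2=T, B2=F, B3=F, B4=F, B5=F, B6=E
#8 (c=9, s=3) -> B1->T, B2->T, B2->T, B2->T, B2->T, B2->F, B3->T, B6->S, B5->T; covered: B1=T, B2=T, B2=F, B3=T, B5=T, B6=S
#9 (c=10, s=4) -> B1->T, B2->T, B2->T, B2->T, B2->T, B2->F, B3->T, B6->S, B5->T; covered: B1=T, B2=T, B2=F, B3=T, B5=T, B6=S
the full pool covers 11 outcomes: B1=T, B1=F, B2=T, B2=F, B3=T, B3=F, B4=F, B5=T, B5=F, B6=S, B6=E
every size-1 subset falls short of the 11 outcomes (best: 7/11)
every size-2 subset falls short of the 11 outcomes (best: 10/11)
inputs {2, 5, 6} (size 3) cover everything; no size-3 subset with a lexicographically smaller index list covers all 11

Answer: 2, 5, 6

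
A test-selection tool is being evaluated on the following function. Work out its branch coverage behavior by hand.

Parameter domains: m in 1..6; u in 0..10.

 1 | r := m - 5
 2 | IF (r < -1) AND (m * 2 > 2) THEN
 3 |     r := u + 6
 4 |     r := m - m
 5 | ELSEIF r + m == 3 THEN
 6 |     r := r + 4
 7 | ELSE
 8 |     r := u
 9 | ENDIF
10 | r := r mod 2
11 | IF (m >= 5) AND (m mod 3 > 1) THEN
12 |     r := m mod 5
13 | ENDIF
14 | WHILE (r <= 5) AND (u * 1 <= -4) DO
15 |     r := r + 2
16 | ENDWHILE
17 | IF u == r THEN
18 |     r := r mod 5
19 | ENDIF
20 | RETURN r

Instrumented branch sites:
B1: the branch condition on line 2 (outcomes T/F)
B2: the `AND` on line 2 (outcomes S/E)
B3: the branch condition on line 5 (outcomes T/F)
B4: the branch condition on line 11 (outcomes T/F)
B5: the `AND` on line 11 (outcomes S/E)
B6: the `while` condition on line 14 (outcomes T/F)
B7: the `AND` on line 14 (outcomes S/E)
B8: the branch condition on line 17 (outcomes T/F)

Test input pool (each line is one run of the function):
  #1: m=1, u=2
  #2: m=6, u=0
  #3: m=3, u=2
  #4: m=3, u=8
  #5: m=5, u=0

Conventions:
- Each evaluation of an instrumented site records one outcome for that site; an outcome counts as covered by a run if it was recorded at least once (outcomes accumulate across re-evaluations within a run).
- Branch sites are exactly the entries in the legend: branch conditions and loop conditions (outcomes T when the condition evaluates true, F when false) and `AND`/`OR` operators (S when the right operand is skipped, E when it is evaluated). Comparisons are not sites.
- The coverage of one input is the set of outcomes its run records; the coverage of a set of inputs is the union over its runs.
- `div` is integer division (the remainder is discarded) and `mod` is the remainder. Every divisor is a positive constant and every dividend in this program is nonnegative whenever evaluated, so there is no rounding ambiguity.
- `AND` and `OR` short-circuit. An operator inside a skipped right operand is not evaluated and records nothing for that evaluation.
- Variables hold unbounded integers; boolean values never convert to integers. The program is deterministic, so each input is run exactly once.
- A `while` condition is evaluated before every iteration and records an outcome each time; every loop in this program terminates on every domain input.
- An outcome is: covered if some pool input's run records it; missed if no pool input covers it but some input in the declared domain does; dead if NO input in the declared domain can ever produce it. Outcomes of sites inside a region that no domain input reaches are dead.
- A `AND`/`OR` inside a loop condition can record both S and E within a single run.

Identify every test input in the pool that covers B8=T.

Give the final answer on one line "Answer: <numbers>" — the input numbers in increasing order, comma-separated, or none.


input #1 (m=1, u=2): misses B8=T
input #2 (m=6, u=0): covers B8=T
input #3 (m=3, u=2): misses B8=T
input #4 (m=3, u=8): misses B8=T
input #5 (m=5, u=0): covers B8=T
Answer: 2, 5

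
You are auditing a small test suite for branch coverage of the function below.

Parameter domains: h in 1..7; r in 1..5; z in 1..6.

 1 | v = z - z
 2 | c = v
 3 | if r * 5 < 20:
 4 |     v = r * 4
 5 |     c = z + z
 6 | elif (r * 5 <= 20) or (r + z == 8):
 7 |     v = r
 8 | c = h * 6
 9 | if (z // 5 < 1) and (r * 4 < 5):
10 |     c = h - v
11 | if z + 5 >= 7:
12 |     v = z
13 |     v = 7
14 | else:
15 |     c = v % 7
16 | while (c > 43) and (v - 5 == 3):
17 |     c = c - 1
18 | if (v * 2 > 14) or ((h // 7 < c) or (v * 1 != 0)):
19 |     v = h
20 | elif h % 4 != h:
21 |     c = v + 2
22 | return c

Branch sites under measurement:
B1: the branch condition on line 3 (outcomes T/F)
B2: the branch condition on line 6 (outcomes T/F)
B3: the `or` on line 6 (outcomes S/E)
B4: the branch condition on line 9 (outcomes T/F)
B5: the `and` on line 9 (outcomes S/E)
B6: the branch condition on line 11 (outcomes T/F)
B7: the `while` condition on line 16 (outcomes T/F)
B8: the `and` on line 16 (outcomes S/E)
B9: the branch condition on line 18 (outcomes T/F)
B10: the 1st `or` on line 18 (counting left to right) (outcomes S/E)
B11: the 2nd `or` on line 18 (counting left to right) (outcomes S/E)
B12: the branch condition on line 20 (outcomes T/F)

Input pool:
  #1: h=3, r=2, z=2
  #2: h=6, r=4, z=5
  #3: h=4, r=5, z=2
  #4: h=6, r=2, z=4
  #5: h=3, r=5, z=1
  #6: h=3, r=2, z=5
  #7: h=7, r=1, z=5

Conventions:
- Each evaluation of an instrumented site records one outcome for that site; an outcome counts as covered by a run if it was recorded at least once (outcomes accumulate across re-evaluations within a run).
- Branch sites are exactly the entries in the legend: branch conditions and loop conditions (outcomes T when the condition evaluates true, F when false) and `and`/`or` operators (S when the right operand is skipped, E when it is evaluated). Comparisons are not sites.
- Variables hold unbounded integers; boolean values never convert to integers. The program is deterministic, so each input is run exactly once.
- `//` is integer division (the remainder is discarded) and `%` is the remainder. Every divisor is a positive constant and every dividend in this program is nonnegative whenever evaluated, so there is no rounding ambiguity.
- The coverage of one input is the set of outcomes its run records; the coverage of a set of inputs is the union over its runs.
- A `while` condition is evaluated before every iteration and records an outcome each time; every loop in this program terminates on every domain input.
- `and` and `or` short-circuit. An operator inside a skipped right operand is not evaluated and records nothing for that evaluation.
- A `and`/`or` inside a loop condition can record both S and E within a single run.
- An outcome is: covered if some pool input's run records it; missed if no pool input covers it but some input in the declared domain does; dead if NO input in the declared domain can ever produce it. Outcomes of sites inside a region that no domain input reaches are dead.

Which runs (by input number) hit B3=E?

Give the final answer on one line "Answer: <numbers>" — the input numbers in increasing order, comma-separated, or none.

input #1 (h=3, r=2, z=2): does not record B3=E
input #2 (h=6, r=4, z=5): does not record B3=E
input #3 (h=4, r=5, z=2): records B3=E
input #4 (h=6, r=2, z=4): does not record B3=E
input #5 (h=3, r=5, z=1): records B3=E
input #6 (h=3, r=2, z=5): does not record B3=E
input #7 (h=7, r=1, z=5): does not record B3=E

Answer: 3, 5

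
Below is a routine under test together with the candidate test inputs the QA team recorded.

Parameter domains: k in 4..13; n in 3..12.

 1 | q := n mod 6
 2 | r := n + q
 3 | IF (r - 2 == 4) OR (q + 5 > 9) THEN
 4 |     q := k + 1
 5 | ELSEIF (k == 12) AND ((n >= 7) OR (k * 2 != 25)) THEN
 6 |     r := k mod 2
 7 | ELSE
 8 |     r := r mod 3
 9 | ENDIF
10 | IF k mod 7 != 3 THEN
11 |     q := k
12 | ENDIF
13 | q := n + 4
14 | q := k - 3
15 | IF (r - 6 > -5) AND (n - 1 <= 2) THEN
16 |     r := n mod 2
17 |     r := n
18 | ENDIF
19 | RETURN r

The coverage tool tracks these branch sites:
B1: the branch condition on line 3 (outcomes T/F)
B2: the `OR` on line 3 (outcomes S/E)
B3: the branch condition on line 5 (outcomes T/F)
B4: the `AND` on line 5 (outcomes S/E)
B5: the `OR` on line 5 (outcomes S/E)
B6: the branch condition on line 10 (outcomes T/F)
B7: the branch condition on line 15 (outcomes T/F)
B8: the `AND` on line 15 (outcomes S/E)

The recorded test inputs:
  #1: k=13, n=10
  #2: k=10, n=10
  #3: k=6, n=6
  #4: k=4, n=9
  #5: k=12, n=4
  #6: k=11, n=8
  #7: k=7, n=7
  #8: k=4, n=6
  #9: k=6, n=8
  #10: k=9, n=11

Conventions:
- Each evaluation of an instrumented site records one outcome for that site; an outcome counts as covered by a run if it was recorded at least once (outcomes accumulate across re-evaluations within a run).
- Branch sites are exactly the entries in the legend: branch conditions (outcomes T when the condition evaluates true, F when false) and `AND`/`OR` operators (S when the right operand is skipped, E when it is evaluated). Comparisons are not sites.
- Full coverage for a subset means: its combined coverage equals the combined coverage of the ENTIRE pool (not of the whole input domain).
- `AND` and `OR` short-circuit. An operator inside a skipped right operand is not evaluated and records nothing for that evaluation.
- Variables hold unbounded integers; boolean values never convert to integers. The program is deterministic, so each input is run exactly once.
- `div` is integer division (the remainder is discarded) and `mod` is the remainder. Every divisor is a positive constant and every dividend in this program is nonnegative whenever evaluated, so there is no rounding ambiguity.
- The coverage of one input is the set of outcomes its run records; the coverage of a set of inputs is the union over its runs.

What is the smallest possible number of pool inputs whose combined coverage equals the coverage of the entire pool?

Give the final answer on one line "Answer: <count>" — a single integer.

#1 (k=13, n=10) -> covered: B1=F, B2=E, B3=F, B4=S, B6=T, B7=F, B8=E
#2 (k=10, n=10) -> covered: B1=F, B2=E, B3=F, B4=S, B6=F, B7=F, B8=E
#3 (k=6, n=6) -> covered: B1=T, B2=S, B6=T, B7=F, B8=E
#4 (k=4, n=9) -> covered: B1=F, B2=E, B3=F, B4=S, B6=T, B7=F, B8=S
#5 (k=12, n=4) -> covered: B1=F, B2=E, B3=T, B4=E, B5=E, B6=T, B7=F, B8=S
#6 (k=11, n=8) -> covered: B1=F, B2=E, B3=F, B4=S, B6=T, B7=F, B8=S
#7 (k=7, n=7) -> covered: B1=F, B2=E, B3=F, B4=S, B6=T, B7=F, B8=E
#8 (k=4, n=6) -> covered: B1=T, B2=S, B6=T, B7=F, B8=E
#9 (k=6, n=8) -> covered: B1=F, B2=E, B3=F, B4=S, B6=T, B7=F, B8=S
#10 (k=9, n=11) -> covered: B1=T, B2=E, B6=T, B7=F, B8=E
union over all inputs: B1=T, B1=F, B2=S, B2=E, B3=T, B3=F, B4=S, B4=E, B5=E, B6=T, B6=F, B7=F, B8=S, B8=E (14 outcomes)
no size-1 subset reaches all 14 outcomes (best union: 8/14)
no size-2 subset reaches all 14 outcomes (best union: 12/14)
inputs {2, 3, 5} (size 3) cover everything; no size-3 subset with a lexicographically smaller index list covers all 14

Answer: 3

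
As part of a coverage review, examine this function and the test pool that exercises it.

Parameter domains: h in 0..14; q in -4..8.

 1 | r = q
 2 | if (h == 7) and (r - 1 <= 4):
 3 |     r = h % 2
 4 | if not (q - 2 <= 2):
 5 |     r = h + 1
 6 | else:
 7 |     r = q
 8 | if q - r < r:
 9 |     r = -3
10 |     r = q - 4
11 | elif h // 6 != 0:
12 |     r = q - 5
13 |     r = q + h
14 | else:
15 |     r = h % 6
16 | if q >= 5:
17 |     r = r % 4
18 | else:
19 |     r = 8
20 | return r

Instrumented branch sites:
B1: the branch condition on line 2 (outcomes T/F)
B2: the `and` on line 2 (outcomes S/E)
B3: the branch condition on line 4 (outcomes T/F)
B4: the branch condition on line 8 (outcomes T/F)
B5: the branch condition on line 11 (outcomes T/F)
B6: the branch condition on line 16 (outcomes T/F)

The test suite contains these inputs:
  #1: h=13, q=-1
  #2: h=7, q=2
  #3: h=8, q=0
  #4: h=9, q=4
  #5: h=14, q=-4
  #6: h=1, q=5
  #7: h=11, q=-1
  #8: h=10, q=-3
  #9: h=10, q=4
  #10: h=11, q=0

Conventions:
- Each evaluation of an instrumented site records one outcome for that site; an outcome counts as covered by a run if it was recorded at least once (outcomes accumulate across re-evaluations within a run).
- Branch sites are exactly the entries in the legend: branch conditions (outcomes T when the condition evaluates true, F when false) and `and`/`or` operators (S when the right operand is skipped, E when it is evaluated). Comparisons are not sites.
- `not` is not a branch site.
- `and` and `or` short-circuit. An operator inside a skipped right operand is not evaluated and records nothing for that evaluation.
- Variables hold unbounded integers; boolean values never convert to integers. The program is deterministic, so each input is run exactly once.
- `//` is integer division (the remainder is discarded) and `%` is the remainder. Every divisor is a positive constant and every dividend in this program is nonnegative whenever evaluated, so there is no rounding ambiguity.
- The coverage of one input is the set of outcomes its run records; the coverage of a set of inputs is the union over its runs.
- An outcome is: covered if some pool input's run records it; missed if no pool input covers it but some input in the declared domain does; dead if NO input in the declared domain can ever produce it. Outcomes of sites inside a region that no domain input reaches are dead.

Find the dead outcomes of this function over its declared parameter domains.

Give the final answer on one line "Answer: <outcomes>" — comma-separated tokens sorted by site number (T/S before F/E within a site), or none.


exhaustive pass over the 195-input domain:
  reachable outcomes have witnesses, e.g. B1=T (e.g. h=7, q=-4), B1=F (e.g. h=0, q=-4), B2=S (e.g. h=0, q=-4), B2=E (e.g. h=7, q=-4)
Answer: none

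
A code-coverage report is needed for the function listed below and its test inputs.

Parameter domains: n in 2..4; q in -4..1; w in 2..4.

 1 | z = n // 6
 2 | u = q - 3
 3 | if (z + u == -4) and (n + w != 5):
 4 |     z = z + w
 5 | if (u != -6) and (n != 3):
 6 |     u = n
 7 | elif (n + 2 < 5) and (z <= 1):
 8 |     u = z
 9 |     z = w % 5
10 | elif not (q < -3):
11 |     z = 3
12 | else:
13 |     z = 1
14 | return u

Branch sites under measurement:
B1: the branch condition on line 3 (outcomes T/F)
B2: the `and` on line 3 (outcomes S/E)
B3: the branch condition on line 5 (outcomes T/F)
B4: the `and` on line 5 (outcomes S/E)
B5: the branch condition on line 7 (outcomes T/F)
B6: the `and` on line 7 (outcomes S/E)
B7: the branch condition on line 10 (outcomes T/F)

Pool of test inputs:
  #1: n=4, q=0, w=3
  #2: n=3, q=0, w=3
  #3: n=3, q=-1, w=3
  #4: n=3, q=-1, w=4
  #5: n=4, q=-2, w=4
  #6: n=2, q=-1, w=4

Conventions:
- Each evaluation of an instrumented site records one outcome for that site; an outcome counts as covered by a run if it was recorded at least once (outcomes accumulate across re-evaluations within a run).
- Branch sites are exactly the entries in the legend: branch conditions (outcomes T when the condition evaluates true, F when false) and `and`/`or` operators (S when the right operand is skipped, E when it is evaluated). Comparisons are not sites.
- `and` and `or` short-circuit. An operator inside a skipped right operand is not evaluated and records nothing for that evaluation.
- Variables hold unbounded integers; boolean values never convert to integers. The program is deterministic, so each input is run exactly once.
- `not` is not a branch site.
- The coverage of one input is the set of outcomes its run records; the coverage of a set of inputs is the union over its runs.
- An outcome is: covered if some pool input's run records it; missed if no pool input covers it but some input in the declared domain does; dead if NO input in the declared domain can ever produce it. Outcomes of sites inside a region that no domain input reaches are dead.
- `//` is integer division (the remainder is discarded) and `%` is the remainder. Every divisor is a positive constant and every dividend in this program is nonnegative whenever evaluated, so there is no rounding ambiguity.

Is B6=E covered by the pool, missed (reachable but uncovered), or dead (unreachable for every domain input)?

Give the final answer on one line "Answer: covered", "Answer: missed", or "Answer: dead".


no pool input records B6=E
but domain input (n=2, q=-3, w=2) does record it -> reachable, so missed
Answer: missed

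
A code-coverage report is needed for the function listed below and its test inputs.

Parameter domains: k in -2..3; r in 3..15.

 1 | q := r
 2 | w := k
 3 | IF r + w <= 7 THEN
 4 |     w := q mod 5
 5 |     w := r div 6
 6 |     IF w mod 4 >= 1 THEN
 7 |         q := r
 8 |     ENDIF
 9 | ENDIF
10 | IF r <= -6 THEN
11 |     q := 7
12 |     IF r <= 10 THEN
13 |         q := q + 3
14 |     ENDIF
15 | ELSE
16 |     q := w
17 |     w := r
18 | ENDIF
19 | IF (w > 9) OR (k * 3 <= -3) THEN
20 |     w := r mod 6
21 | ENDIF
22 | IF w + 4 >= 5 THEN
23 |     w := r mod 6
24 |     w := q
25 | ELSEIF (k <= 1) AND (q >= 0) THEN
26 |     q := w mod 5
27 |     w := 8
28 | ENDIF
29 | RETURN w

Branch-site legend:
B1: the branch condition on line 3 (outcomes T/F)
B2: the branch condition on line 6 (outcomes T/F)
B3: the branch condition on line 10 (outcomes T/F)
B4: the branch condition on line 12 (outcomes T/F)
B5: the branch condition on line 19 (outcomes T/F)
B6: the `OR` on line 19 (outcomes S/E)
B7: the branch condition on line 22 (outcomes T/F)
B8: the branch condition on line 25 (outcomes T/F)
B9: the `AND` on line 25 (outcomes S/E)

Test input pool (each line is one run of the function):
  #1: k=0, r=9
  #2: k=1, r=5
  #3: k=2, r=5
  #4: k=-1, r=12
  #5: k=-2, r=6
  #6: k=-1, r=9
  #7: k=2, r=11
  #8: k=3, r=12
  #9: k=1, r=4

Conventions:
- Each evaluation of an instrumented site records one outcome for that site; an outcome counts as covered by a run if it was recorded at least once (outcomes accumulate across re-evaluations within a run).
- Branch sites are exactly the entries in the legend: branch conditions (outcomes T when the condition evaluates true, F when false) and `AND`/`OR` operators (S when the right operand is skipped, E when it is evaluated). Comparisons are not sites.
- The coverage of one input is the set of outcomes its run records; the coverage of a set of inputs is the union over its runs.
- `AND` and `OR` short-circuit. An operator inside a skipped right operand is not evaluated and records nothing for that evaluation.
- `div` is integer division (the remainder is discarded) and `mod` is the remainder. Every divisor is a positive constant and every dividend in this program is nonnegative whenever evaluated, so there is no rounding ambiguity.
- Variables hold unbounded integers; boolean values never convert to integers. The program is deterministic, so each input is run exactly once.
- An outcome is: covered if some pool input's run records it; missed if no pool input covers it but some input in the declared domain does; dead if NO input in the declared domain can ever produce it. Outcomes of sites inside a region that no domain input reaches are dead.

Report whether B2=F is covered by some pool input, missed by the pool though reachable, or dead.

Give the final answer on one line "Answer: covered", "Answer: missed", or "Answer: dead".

B2=F is recorded by pool input(s) 2, 3, 9 -> covered

Answer: covered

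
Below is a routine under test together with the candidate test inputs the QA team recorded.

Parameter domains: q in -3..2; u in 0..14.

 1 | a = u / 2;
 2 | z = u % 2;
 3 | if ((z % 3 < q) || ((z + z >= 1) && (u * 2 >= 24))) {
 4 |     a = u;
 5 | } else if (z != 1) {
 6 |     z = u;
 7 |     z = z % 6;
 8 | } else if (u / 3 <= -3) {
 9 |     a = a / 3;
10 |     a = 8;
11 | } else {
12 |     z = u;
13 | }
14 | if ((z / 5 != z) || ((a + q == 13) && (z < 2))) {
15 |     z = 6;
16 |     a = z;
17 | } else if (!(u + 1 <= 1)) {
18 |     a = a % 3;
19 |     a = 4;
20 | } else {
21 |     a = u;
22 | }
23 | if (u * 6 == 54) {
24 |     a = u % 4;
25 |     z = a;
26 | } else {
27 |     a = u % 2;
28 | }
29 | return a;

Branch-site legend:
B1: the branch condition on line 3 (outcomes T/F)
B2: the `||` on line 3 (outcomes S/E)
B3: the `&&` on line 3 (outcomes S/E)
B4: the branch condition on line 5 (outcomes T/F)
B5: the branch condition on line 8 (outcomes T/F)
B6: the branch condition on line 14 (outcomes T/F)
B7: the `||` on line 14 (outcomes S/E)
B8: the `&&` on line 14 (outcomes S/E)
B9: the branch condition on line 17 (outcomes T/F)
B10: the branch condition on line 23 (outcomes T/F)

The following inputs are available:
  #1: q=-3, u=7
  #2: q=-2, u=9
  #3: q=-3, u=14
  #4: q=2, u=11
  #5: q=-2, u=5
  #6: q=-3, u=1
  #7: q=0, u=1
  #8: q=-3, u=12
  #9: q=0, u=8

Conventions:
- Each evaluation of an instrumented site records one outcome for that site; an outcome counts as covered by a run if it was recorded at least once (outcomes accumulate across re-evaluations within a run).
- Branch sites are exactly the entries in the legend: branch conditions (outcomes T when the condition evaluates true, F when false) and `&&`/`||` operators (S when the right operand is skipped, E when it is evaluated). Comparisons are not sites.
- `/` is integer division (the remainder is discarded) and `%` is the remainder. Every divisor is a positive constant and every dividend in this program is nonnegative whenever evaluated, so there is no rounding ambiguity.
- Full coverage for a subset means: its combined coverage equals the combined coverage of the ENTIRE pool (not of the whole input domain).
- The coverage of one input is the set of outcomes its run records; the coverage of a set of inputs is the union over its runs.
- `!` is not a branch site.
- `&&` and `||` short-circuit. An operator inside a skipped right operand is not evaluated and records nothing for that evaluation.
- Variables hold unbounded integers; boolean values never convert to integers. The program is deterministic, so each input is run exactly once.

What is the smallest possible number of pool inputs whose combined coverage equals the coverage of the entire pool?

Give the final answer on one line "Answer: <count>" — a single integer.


input #1, q=-3, u=7: events B2->E, B3->E, B1->F, B4->F, B5->F, B7->S, B6->T, B10->F; outcomes B1=F, B2=E, B3=E, B4=F, B5=F, B6=T, B7=S, B10=F
input #2, q=-2, u=9: events B2->E, B3->E, B1->F, B4->F, B5->F, B7->S, B6->T, B10->T; outcomes B1=F, B2=E, B3=E, B4=F, B5=F, B6=T, B7=S, B10=T
input #3, q=-3, u=14: events B2->E, B3->S, B1->F, B4->T, B7->S, B6->T, B10->F; outcomes B1=F, B2=E, B3=S, B4=T, B6=T, B7=S, B10=F
input #4, q=2, u=11: events B2->S, B1->T, B7->S, B6->T, B10->F; outcomes B1=T, B2=S, B6=T, B7=S, B10=F
input #5, q=-2, u=5: events B2->E, B3->E, B1->F, B4->F, B5->F, B7->S, B6->T, B10->F; outcomes B1=F, B2=E, B3=E, B4=F, B5=F, B6=T, B7=S, B10=F
input #6, q=-3, u=1: events B2->E, B3->E, B1->F, B4->F, B5->F, B7->S, B6->T, B10->F; outcomes B1=F, B2=E, B3=E, B4=F, B5=F, B6=T, B7=S, B10=F
input #7, q=0, u=1: events B2->E, B3->E, B1->F, B4->F, B5->F, B7->S, B6->T, B10->F; outcomes B1=F, B2=E, B3=E, B4=F, B5=F, B6=T, B7=S, B10=F
input #8, q=-3, u=12: events B2->E, B3->S, B1->F, B4->T, B7->E, B8->S, B6->F, B9->T, B10->F; outcomes B1=F, B2=E, B3=S, B4=T, B6=F, B7=E, B8=S, B9=T, B10=F
input #9, q=0, u=8: events B2->E, B3->S, B1->F, B4->T, B7->S, B6->T, B10->F; outcomes B1=F, B2=E, B3=S, B4=T, B6=T, B7=S, B10=F
together the pool reaches 17 outcomes: B1=T, B1=F, B2=S, B2=E, B3=S, B3=E, B4=T, B4=F, B5=F, B6=T, B6=F, B7=S, B7=E, B8=S, B9=T, B10=T, B10=F
size 1 is not enough: best union over all size-1 subsets is 9/17
size 2 is not enough: best union over all size-2 subsets is 15/17
inputs {2, 4, 8} (size 3) cover everything; no size-3 subset with a lexicographically smaller index list covers all 17
Answer: 3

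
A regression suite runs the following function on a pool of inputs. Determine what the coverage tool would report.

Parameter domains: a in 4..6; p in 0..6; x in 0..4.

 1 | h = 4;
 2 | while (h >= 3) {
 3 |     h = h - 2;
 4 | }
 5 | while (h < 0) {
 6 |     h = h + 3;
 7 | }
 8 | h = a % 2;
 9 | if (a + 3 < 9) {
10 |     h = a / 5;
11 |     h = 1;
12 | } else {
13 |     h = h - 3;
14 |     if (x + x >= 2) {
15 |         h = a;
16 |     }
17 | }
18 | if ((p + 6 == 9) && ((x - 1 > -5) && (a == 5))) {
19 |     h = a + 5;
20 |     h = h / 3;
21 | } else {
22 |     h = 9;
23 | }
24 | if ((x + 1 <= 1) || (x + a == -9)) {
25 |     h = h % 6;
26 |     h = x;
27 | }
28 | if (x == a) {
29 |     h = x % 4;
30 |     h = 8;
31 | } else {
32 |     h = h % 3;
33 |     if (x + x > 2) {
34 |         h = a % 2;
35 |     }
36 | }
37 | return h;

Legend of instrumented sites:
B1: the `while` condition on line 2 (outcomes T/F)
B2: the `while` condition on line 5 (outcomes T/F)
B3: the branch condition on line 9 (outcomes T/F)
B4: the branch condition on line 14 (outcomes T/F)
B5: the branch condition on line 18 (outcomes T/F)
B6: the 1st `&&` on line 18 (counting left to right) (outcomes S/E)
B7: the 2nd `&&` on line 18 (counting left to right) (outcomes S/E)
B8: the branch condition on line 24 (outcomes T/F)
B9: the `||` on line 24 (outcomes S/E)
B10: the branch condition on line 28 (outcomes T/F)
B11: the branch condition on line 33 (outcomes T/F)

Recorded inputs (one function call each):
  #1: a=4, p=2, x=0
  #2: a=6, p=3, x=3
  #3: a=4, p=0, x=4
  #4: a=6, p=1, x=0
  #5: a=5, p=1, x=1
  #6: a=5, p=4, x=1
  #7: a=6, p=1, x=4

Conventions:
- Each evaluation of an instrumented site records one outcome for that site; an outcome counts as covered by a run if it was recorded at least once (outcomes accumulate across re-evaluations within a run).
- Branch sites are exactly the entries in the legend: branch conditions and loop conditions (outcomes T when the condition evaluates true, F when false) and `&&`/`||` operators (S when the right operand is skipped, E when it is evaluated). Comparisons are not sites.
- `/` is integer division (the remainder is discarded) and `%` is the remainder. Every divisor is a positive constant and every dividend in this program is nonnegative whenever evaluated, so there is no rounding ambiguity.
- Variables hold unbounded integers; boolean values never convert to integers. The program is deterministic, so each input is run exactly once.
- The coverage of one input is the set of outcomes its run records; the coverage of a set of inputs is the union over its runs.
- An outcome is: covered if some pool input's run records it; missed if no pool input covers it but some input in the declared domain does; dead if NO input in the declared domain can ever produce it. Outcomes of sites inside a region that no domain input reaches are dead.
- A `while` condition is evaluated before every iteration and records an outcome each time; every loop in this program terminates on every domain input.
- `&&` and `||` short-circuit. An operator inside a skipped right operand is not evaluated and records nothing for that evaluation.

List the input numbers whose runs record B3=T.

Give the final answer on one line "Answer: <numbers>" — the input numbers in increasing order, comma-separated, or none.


input #1 (a=4, p=2, x=0): produces B3=T
input #2 (a=6, p=3, x=3): does not produce B3=T
input #3 (a=4, p=0, x=4): produces B3=T
input #4 (a=6, p=1, x=0): does not produce B3=T
input #5 (a=5, p=1, x=1): produces B3=T
input #6 (a=5, p=4, x=1): produces B3=T
input #7 (a=6, p=1, x=4): does not produce B3=T
Answer: 1, 3, 5, 6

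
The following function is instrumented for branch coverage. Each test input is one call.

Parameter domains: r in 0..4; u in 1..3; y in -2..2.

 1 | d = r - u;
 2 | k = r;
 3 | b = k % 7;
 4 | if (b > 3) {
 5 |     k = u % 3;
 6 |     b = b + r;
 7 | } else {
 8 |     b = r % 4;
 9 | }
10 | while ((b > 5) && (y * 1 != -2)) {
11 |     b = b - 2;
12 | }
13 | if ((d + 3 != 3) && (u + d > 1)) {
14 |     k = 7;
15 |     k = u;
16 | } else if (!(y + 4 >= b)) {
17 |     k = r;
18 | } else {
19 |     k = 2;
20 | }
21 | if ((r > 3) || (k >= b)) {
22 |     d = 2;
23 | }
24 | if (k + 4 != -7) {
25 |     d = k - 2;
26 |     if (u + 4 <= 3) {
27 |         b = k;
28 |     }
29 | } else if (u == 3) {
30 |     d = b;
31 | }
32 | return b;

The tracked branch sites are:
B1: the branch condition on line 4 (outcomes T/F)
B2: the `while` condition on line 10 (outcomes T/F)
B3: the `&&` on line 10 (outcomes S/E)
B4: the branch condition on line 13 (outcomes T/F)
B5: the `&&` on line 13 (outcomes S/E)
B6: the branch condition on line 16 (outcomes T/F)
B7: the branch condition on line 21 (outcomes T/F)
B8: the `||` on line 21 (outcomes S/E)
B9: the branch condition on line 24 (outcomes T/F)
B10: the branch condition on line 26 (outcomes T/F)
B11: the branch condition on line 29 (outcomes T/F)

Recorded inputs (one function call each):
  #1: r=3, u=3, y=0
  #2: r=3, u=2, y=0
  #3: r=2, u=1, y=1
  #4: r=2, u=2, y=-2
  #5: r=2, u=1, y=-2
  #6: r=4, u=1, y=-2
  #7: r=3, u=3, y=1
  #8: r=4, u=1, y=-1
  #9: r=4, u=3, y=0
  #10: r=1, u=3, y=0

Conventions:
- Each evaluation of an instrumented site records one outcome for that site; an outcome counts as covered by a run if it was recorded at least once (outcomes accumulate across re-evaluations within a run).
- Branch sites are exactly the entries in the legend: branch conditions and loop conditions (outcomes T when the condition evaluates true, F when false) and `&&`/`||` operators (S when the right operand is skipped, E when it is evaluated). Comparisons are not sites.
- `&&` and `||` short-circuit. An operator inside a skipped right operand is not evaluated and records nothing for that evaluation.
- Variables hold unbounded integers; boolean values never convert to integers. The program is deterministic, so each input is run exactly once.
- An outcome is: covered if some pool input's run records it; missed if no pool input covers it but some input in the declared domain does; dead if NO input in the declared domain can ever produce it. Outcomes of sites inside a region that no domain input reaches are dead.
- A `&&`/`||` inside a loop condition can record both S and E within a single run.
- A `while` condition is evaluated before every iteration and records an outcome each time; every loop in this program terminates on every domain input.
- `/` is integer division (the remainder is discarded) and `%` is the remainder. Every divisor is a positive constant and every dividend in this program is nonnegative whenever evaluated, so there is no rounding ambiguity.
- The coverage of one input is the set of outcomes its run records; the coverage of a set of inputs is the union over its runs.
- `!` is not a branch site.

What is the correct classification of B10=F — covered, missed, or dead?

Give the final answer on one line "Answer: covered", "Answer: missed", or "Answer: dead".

B10=F is recorded by pool input(s) 1, 2, 3, 4, 5, 6, 7, 8, 9, 10 -> covered

Answer: covered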